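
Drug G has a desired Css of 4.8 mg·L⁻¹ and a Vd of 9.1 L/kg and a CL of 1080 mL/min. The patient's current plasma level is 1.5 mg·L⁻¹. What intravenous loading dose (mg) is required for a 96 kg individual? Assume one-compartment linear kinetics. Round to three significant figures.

2880 mg

Vd(total) = 96 kg × 9.1 L/kg = 873.6 L
Concentration deficit ΔC = 4.8 − 1.5 = 3.300 mg/L
LD = Vd × ΔC = 873.6 × 3.300 = 2883 mg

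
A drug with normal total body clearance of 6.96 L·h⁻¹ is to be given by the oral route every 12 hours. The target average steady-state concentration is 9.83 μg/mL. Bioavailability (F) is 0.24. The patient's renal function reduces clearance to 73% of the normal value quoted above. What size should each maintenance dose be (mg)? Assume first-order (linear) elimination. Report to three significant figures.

2500 mg

Patient clearance = 0.73 × 6.960 = 5.081 L/h
At steady state, dose per interval replaces the amount cleared in that interval: F·D/τ = CL·Css.
D = CL × Css × τ / F = 5.081 × 9.83 × 12 / 0.24 = 2497 mg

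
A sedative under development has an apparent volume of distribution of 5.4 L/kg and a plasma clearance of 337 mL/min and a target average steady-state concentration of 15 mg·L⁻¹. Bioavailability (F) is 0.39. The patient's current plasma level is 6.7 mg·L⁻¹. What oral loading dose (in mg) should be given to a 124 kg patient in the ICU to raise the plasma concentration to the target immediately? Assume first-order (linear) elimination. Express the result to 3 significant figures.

14300 mg

Vd(total) = 124 kg × 5.4 L/kg = 669.6 L
Concentration deficit ΔC = 15 − 6.7 = 8.300 mg/L
LD = Vd × ΔC / F = 669.6 × 8.300 / 0.39 = 14250 mg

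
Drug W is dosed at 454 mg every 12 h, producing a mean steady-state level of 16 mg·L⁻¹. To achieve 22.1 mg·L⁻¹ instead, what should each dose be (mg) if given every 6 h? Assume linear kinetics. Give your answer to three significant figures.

314 mg

For first-order elimination, Css ∝ F·D/(CL·τ); F and CL are unchanged, so Css ∝ D/τ.
D₂ = D₁ × (Css,target / Css,current) × (τ₂/τ₁) = 454 × (22.1/16) × (6/12) = 313.5 mg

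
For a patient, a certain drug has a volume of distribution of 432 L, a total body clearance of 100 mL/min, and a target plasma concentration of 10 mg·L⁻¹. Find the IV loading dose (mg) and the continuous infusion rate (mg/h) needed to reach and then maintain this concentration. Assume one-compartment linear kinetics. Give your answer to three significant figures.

LD = Vd · C_target = 432.0 × 10 = 4320 mg
CL = 100 mL/min = 100 × 0.06 = 6.000 L/h
Maintenance infusion rate = CL × Css = 6.000 × 10 = 60.00 mg/h

(a) 4320 mg; (b) 60.0 mg/h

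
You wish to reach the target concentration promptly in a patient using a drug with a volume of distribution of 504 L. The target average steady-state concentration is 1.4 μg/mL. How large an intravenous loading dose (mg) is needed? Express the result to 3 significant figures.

706 mg

The loading dose fills Vd to the target concentration.
LD = Vd × C = 504.0 × 1.400 = 705.6 mg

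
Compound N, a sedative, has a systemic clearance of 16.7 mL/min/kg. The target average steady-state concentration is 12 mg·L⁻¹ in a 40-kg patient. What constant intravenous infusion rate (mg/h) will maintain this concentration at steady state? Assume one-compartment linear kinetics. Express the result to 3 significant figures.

CL = 16.7 mL/min/kg × 40 kg = 668.0 mL/min = 668.0 × 60/1000 = 40.08 L/h
At steady state, infusion rate equals elimination rate: rate in = CL × Css.
Rate = CL × Css = 40.08 × 12 = 481.0 mg/h

481 mg/h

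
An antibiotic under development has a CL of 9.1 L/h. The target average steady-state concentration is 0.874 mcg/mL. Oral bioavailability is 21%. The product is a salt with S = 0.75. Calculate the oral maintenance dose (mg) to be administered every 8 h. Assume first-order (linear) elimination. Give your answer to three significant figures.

At steady state, dose per interval replaces the amount cleared in that interval: F·S·D/τ = CL·Css.
D = CL × Css × τ / F / S = 9.100 × 0.874 × 8 / 0.21 / 0.75 = 404.0 mg

404 mg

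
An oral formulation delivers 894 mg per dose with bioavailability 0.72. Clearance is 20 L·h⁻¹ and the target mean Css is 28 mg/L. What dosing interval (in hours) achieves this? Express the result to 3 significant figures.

1.15 h

F·D/τ = CL·Css → τ = F·D / (CL·Css).
τ = 0.72 × 894 / (20 × 28) = 1.149 h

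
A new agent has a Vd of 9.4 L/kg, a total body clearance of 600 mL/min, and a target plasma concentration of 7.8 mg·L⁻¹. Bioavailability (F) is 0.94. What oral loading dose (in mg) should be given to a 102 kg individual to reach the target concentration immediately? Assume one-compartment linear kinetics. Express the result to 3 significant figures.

7960 mg

Vd(total) = 102 kg × 9.4 L/kg = 958.8 L
LD = Vd × C / F = 958.8 × 7.800 / 0.94 = 7956 mg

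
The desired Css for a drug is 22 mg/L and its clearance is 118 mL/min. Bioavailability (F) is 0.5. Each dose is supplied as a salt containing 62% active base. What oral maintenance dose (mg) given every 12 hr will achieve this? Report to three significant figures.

Convert clearance: 118 mL/min × 60 min/h ÷ 1000 mL/L = 7.080 L/h
At steady state, dose per interval replaces the amount cleared in that interval: F·S·D/τ = CL·Css.
D = CL × Css × τ / F / S = 7.080 × 22 × 12 / 0.5 / 0.62 = 6029 mg

6030 mg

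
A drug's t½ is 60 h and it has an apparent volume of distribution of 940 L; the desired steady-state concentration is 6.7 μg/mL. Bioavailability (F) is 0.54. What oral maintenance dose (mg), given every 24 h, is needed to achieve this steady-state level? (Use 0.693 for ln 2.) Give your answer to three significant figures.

CL = 0.693 × Vd / t½ = 0.693 × 940.0 / 60 = 10.86 L/h
D = CL × Css × τ / F = 10.86 × 6.7 × 24 / 0.54 = 3234 mg

3230 mg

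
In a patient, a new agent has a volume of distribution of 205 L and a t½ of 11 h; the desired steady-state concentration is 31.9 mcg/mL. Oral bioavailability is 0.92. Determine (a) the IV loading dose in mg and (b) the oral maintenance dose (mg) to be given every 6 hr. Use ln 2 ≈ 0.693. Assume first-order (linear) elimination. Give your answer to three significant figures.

(a) 6540 mg; (b) 2690 mg

LD = Vd × C = 205.0 × 31.9 = 6540 mg
CL = 0.693 × Vd / t½ = 0.693 × 205.0 / 11 = 12.92 L/h
D = CL × Css × τ / F = 12.92 × 31.9 × 6 / 0.92 = 2688 mg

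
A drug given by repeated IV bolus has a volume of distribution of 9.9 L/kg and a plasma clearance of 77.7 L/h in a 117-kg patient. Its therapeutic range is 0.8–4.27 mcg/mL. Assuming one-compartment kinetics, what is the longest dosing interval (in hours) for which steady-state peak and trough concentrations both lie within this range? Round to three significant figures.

Total Vd = 9.9 × 117 = 1158 L
k = CL / Vd = 77.70 / 1158 = 0.06710 h⁻¹
Between IV bolus doses, concentration decays as C = C₀·e^(−kτ), so C_peak/C_trough = e^(kτ).
τ_max = ln(C_peak/C_trough) / k = ln(4.27/0.8) / 0.06710 = 1.675 / 0.06710 = 24.96 h

25.0 h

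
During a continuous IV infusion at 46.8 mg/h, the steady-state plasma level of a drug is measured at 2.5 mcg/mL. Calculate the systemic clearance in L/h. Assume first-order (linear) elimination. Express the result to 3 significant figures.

18.7 L/h

At steady state, infusion rate = CL × Css, so CL = rate / Css.
CL = 46.8 / 2.5 = 18.72 L/h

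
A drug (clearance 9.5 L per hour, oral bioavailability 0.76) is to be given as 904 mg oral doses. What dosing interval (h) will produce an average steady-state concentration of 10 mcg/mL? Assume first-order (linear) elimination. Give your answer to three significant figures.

F·D/τ = CL·Css → τ = F·D / (CL·Css).
τ = 0.76 × 904 / (9.5 × 10) = 7.232 h

7.23 h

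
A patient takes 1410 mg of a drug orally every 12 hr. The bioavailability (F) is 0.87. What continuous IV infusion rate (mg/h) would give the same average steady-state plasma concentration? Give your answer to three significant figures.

Equivalent systemic input: infusion rate = F·D/τ.
Rate = 0.87 × 1410 / 12 = 102.2 mg/h

102 mg/h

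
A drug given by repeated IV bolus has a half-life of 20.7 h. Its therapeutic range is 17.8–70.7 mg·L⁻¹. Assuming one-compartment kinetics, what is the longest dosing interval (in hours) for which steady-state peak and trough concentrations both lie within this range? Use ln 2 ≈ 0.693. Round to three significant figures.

41.2 h

k = 0.693 / t½ = 0.693 / 20.7 = 0.03348 h⁻¹
Between IV bolus doses, concentration decays as C = C₀·e^(−kτ), so C_peak/C_trough = e^(kτ).
τ_max = ln(C_peak/C_trough) / k = ln(70.7/17.8) / 0.03348 = 1.379 / 0.03348 = 41.19 h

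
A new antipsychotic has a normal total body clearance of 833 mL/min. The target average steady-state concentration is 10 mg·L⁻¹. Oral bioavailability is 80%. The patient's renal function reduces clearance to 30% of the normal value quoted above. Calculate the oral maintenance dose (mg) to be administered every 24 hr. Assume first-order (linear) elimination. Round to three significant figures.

CL = 833 mL/min = 833 × 0.06 = 49.98 L/h
Patient clearance = 0.3 × 49.98 = 14.99 L/h
At steady state, dose per interval replaces the amount cleared in that interval: F·D/τ = CL·Css.
D = CL × Css × τ / F = 14.99 × 10 × 24 / 0.8 = 4497 mg

4500 mg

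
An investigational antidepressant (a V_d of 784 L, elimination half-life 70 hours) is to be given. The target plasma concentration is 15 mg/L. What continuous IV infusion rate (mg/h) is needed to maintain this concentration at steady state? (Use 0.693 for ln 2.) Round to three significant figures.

116 mg/h

CL = 0.693 × Vd / t½ = 0.693 × 784.0 / 70 = 7.762 L/h
Infusion rate = CL × Css = 7.762 × 15 = 116.4 mg/h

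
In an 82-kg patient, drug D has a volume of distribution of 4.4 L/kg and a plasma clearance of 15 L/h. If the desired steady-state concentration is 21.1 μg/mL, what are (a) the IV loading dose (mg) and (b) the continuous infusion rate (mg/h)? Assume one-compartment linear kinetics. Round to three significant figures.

Vd = 4.4 L/kg × 82 kg = 360.8 L
Loading: fill Vd to C_target → 360.8 L × 21.1 mg/L = 7613 mg
Maintenance infusion rate = CL × Css = 15.00 × 21.1 = 316.5 mg/h

(a) 7610 mg; (b) 317 mg/h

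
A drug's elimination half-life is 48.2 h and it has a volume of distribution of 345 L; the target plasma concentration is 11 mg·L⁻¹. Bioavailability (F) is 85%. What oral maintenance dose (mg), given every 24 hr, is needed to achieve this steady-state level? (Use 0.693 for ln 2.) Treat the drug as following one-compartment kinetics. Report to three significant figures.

CL = 0.693 × Vd / t½ = 0.693 × 345.0 / 48.2 = 4.960 L/h
D = CL × Css × τ / F = 4.960 × 11 × 24 / 0.85 = 1541 mg

1540 mg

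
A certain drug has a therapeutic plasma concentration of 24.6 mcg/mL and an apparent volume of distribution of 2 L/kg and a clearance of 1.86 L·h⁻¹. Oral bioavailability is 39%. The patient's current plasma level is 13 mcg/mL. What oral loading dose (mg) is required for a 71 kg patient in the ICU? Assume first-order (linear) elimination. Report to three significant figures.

Vd = 2 L/kg × 71 kg = 142.0 L
Concentration deficit ΔC = 24.6 − 13 = 11.60 mg/L
LD = Vd × ΔC / F = 142.0 × 11.60 / 0.39 = 4224 mg

4220 mg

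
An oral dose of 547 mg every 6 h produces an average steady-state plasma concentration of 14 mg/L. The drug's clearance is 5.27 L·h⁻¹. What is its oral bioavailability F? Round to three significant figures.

0.809

F·D/τ = CL·Css at steady state → F = CL·Css·τ / D.
F = 5.27 × 14 × 6 / 547 = 0.809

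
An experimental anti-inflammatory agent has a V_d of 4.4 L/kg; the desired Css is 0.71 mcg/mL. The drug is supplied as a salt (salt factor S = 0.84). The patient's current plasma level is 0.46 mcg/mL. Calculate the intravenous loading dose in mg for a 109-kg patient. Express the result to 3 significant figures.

143 mg

Vd = 4.4 L/kg × 109 kg = 479.6 L
The loading dose fills Vd to the target concentration.
Concentration deficit ΔC = 0.71 − 0.46 = 0.2500 mg/L
LD = Vd × ΔC / S = 479.6 × 0.2500 / 0.84 = 142.7 mg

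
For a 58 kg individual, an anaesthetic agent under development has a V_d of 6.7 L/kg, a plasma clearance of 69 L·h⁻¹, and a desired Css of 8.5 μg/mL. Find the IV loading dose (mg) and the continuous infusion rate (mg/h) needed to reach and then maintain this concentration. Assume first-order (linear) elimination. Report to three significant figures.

Vd(total) = 58 kg × 6.7 L/kg = 388.6 L
Loading dose = Vd × C = 388.6 × 8.5 = 3303 mg
Maintenance infusion rate = CL × Css = 69.00 × 8.5 = 586.5 mg/h

(a) 3300 mg; (b) 587 mg/h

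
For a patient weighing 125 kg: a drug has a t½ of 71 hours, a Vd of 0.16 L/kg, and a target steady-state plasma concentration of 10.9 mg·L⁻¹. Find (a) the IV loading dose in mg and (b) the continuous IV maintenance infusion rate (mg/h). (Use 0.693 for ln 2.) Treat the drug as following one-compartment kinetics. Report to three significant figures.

Vd(total) = 125 kg × 0.16 L/kg = 20.00 L
LD = Vd × C = 20.00 × 10.9 = 218.0 mg
CL = 0.693 × Vd / t½ = 0.693 × 20.00 / 71 = 0.1952 L/h
Infusion rate = CL × Css = 0.1952 × 10.9 = 2.128 mg/h

(a) 218 mg; (b) 2.13 mg/h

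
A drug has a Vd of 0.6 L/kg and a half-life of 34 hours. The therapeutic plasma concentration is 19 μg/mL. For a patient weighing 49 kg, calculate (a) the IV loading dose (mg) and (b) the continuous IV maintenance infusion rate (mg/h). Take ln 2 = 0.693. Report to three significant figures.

Vd(total) = 49 kg × 0.6 L/kg = 29.40 L
LD = Vd × C = 29.40 × 19 = 558.6 mg
CL = 0.693 × Vd / t½ = 0.693 × 29.40 / 34 = 0.5992 L/h
Infusion rate = CL × Css = 0.5992 × 19 = 11.38 mg/h

(a) 559 mg; (b) 11.4 mg/h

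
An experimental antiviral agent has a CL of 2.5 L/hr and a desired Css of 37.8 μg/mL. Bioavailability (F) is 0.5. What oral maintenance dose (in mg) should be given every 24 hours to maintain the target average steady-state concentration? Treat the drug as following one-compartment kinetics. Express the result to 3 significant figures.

At steady state, dose per interval replaces the amount cleared in that interval: F·D/τ = CL·Css.
D = CL × Css × τ / F = 2.500 × 37.8 × 24 / 0.5 = 4536 mg

4540 mg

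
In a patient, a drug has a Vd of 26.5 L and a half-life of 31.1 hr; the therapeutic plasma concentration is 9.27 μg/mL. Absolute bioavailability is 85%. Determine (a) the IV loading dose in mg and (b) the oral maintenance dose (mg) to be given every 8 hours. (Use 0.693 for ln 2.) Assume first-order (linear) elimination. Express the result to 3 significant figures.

(a) 246 mg; (b) 51.5 mg

LD = Vd × C = 26.50 × 9.27 = 245.7 mg
CL = 0.693 × Vd / t½ = 0.693 × 26.50 / 31.1 = 0.5905 L/h
D = CL × Css × τ / F = 0.5905 × 9.27 × 8 / 0.85 = 51.52 mg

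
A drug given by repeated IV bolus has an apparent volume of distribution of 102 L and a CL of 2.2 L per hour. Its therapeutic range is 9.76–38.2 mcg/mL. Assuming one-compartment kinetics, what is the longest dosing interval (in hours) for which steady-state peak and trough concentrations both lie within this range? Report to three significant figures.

k = CL / Vd = 2.200 / 102.0 = 0.02157 h⁻¹
Between IV bolus doses, concentration decays as C = C₀·e^(−kτ), so C_peak/C_trough = e^(kτ).
τ_max = ln(C_peak/C_trough) / k = ln(38.2/9.76) / 0.02157 = 1.365 / 0.02157 = 63.28 h

63.3 h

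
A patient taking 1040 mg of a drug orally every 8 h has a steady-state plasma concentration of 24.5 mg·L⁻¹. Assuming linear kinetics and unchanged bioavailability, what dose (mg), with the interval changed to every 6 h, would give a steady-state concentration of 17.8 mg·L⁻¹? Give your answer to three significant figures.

567 mg

With linear kinetics, Css is proportional to dose rate (D/τ) at fixed clearance.
D₂ = D₁ × (Css,target / Css,current) × (τ₂/τ₁) = 1040 × (17.8/24.5) × (6/8) = 566.7 mg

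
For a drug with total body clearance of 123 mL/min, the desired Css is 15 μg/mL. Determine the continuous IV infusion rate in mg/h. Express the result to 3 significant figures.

111 mg/h

Convert clearance: 123 mL/min × 60 min/h ÷ 1000 mL/L = 7.380 L/h
Infusion rate = CL · Css = 7.380 L/h × 15 mg/L = 110.7 mg/h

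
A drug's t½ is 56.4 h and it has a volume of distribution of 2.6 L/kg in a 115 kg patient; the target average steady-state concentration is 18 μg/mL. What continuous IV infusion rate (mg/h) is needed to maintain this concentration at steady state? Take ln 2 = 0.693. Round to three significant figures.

Vd(total) = 115 kg × 2.6 L/kg = 299.0 L
CL = ln 2 · Vd / t½ = 0.693 × 299.0 / 56.4 = 3.674 L/h
Infusion rate = CL × Css = 3.674 × 18 = 66.13 mg/h

66.1 mg/h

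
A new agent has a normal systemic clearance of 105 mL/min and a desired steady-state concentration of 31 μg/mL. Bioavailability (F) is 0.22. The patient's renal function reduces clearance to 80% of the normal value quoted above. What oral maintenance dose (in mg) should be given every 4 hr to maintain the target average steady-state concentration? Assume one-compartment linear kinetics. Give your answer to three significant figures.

Convert clearance: 105 mL/min × 60 min/h ÷ 1000 mL/L = 6.300 L/h
Patient clearance = 0.8 × 6.300 = 5.040 L/h
At steady state, dose per interval replaces the amount cleared in that interval: F·D/τ = CL·Css.
D = CL × Css × τ / F = 5.040 × 31 × 4 / 0.22 = 2841 mg

2840 mg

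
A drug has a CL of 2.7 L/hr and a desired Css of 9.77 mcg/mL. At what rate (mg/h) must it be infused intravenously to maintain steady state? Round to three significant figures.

Rate = CL × Css = 2.700 × 9.77 = 26.38 mg/h

26.4 mg/h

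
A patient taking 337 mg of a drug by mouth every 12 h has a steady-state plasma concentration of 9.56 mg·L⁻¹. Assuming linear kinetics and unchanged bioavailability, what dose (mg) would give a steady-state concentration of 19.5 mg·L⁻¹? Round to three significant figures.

687 mg

With linear kinetics, Css is proportional to dose rate (D/τ) at fixed clearance.
D₂ = D₁ × (Css,target / Css,current) = 337 × 19.5/9.56 = 687.4 mg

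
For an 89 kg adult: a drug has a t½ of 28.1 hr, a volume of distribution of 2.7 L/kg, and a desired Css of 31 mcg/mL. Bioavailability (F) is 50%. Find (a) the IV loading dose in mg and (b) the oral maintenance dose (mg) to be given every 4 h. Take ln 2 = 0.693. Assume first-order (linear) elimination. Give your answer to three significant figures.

Total Vd = 2.7 × 89 = 240.3 L
LD = Vd × C = 240.3 × 31 = 7449 mg
CL = 0.693 × Vd / t½ = 0.693 × 240.3 / 28.1 = 5.926 L/h
D = CL × Css × τ / F = 5.926 × 31 × 4 / 0.5 = 1470 mg

(a) 7450 mg; (b) 1470 mg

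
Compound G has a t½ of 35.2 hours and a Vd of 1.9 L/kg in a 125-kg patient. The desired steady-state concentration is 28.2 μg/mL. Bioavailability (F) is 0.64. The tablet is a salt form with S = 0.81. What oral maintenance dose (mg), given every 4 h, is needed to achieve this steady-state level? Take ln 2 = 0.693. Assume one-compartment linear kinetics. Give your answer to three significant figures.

1020 mg

Vd(total) = 125 kg × 1.9 L/kg = 237.5 L
CL = ln 2 · Vd / t½ = 0.693 × 237.5 / 35.2 = 4.676 L/h
D = CL × Css × τ / F / S = 4.676 × 28.2 × 4 / 0.64 / 0.81 = 1017 mg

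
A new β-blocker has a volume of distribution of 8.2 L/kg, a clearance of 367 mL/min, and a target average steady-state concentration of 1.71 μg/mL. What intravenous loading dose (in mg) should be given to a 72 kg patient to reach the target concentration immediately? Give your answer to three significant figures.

Vd = 8.2 L/kg × 72 kg = 590.4 L
LD = Vd × C = 590.4 × 1.710 = 1010 mg

1010 mg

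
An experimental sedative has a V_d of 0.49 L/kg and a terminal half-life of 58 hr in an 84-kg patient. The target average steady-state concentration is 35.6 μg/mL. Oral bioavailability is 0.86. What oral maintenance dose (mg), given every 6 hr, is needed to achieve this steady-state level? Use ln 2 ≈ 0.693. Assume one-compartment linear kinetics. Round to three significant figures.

122 mg

Vd(total) = 84 kg × 0.49 L/kg = 41.16 L
CL = ln 2 · Vd / t½ = 0.693 × 41.16 / 58 = 0.4918 L/h
D = CL × Css × τ / F = 0.4918 × 35.6 × 6 / 0.86 = 122.1 mg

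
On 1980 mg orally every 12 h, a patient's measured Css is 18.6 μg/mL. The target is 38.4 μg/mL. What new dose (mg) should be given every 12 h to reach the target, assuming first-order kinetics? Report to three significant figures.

4090 mg

For first-order elimination, Css ∝ F·D/(CL·τ); F and CL are unchanged, so Css ∝ D/τ.
D₂ = D₁ × (Css,target / Css,current) = 1980 × 38.4/18.6 = 4088 mg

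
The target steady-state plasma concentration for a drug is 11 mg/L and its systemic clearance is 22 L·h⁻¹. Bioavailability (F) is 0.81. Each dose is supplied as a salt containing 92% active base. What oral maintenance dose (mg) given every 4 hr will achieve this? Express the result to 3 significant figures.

D = CL × Css × τ / F / S = 22.00 × 11 × 4 / 0.81 / 0.92 = 1299 mg

1300 mg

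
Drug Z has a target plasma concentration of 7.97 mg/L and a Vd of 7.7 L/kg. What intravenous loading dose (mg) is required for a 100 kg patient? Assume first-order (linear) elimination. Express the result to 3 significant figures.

6140 mg

Vd = 7.7 L/kg × 100 kg = 770.0 L
The loading dose fills Vd to the target concentration.
LD = Vd × C = 770.0 × 7.970 = 6137 mg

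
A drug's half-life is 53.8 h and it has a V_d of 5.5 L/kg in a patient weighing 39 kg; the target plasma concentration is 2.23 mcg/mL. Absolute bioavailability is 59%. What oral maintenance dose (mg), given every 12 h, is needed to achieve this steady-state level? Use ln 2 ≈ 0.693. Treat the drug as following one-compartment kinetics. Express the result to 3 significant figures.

125 mg

Total Vd = 5.5 × 39 = 214.5 L
CL = 0.693 × Vd / t½ = 0.693 × 214.5 / 53.8 = 2.763 L/h
D = CL × Css × τ / F = 2.763 × 2.23 × 12 / 0.59 = 125.3 mg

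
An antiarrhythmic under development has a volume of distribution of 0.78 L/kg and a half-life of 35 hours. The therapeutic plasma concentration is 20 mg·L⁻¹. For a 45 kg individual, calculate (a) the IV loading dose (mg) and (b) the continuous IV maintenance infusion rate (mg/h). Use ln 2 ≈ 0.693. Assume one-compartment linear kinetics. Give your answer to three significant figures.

(a) 702 mg; (b) 13.9 mg/h

Vd(total) = 45 kg × 0.78 L/kg = 35.10 L
LD = Vd × C = 35.10 × 20 = 702.0 mg
CL = 0.693 × Vd / t½ = 0.693 × 35.10 / 35 = 0.6950 L/h
Infusion rate = CL × Css = 0.6950 × 20 = 13.90 mg/h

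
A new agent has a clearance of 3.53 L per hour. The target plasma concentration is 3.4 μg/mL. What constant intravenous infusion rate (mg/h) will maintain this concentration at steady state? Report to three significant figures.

12.0 mg/h

Infusion rate = CL · Css = 3.530 L/h × 3.4 mg/L = 12.00 mg/h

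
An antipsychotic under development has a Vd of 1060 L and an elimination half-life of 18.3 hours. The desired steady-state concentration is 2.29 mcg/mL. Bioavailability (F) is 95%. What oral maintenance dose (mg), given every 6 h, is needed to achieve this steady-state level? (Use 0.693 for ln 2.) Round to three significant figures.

581 mg

CL = 0.693 × Vd / t½ = 0.693 × 1060 / 18.3 = 40.14 L/h
D = CL × Css × τ / F = 40.14 × 2.29 × 6 / 0.95 = 580.6 mg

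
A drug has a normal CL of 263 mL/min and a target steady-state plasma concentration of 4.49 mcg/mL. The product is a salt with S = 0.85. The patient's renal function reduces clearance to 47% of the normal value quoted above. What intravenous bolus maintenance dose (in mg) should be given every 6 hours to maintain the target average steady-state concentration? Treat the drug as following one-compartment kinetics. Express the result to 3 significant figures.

CL = 263 mL/min × 60/1000 = 15.78 L/h
Patient clearance = 0.47 × 15.78 = 7.417 L/h
D = CL × Css × τ / S = 7.417 × 4.49 × 6 / 0.85 = 235.1 mg

235 mg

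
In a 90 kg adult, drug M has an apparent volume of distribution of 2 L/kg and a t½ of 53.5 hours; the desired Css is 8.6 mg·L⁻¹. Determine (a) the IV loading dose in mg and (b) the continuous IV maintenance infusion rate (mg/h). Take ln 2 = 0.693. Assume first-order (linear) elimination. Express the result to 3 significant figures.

Total Vd = 2 × 90 = 180.0 L
LD = Vd × C = 180.0 × 8.6 = 1548 mg
CL = 0.693 × Vd / t½ = 0.693 × 180.0 / 53.5 = 2.332 L/h
Infusion rate = CL × Css = 2.332 × 8.6 = 20.06 mg/h

(a) 1550 mg; (b) 20.1 mg/h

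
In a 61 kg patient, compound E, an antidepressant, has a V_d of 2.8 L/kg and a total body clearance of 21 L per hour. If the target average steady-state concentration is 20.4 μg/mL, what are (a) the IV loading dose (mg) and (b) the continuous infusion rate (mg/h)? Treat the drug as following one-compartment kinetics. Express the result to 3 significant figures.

Total Vd = 2.8 × 61 = 170.8 L
Loading: fill Vd to C_target → 170.8 L × 20.4 mg/L = 3484 mg
Maintenance: replace elimination → rate = CL × Css = 21.00 × 20.4 = 428.4 mg/h

(a) 3480 mg; (b) 428 mg/h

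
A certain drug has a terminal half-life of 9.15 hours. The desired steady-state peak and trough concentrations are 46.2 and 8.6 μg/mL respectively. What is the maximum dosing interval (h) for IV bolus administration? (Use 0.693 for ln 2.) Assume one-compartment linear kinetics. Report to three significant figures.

k = 0.693 / t½ = 0.693 / 9.15 = 0.07574 h⁻¹
Between IV bolus doses, concentration decays as C = C₀·e^(−kτ), so C_peak/C_trough = e^(kτ).
τ_max = ln(C_peak/C_trough) / k = ln(46.2/8.6) / 0.07574 = 1.681 / 0.07574 = 22.19 h

22.2 h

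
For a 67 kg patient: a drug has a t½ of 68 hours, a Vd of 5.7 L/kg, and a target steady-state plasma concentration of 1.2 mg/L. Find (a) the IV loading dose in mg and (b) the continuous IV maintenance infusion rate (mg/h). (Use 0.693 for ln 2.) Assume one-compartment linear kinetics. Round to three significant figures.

(a) 458 mg; (b) 4.67 mg/h

Vd(total) = 67 kg × 5.7 L/kg = 381.9 L
LD = Vd × C = 381.9 × 1.2 = 458.3 mg
CL = 0.693 × Vd / t½ = 0.693 × 381.9 / 68 = 3.892 L/h
Infusion rate = CL × Css = 3.892 × 1.2 = 4.670 mg/h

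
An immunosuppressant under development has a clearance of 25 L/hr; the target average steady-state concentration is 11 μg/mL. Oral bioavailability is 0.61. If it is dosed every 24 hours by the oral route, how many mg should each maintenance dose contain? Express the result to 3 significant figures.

D = CL × Css × τ / F = 25.00 × 11 × 24 / 0.61 = 10820 mg

10800 mg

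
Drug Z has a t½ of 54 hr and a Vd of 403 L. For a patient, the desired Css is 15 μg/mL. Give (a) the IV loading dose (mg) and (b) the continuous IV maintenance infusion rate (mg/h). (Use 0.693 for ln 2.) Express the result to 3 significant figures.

(a) 6050 mg; (b) 77.6 mg/h

LD = Vd × C = 403.0 × 15 = 6045 mg
CL = 0.693 × Vd / t½ = 0.693 × 403.0 / 54 = 5.172 L/h
Infusion rate = CL × Css = 5.172 × 15 = 77.58 mg/h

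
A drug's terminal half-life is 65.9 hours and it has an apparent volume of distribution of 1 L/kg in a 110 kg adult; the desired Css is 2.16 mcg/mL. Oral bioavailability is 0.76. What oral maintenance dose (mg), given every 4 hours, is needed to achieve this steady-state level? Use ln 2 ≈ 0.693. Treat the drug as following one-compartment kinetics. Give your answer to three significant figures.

Vd(total) = 110 kg × 1 L/kg = 110.0 L
k = 0.693/65.9 = 0.01052 h⁻¹, so CL = k·Vd = 0.01052 × 110.0 = 1.157 L/h
D = CL × Css × τ / F = 1.157 × 2.16 × 4 / 0.76 = 13.15 mg

13.2 mg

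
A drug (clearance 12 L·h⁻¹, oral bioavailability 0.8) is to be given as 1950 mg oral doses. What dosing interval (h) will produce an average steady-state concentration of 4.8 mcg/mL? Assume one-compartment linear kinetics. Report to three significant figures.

F·D/τ = CL·Css → τ = F·D / (CL·Css).
τ = 0.8 × 1950 / (12 × 4.8) = 27.08 h

27.1 h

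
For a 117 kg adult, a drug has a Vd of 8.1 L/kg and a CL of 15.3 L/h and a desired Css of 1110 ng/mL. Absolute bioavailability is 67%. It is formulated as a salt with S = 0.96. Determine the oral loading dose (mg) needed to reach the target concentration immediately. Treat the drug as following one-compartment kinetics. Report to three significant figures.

1640 mg

Vd(total) = 117 kg × 8.1 L/kg = 947.7 L
C = 1110 ng/mL = 1.110 mg/L
The loading dose fills Vd to the target concentration; clearance is irrelevant here.
LD = Vd × C / F / S = 947.7 × 1.110 / 0.67 / 0.96 = 1635 mg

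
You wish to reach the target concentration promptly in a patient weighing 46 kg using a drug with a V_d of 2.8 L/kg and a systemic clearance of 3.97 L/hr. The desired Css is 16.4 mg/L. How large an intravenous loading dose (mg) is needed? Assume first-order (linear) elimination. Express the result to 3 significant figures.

2110 mg

Vd(total) = 46 kg × 2.8 L/kg = 128.8 L
LD = Vd × C = 128.8 × 16.40 = 2112 mg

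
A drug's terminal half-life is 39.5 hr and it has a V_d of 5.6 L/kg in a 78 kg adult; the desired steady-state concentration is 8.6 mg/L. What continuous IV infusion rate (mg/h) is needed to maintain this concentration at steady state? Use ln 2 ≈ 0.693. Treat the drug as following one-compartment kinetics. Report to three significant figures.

65.9 mg/h

Vd(total) = 78 kg × 5.6 L/kg = 436.8 L
CL = ln 2 · Vd / t½ = 0.693 × 436.8 / 39.5 = 7.663 L/h
Infusion rate = CL × Css = 7.663 × 8.6 = 65.90 mg/h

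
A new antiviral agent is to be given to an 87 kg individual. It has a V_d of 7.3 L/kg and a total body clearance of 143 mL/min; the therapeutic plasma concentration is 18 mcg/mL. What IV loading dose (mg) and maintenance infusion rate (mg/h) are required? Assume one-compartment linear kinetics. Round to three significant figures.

Total Vd = 7.3 × 87 = 635.1 L
Loading: fill Vd to C_target → 635.1 L × 18 mg/L = 11430 mg
CL = 143 mL/min × 60/1000 = 8.580 L/h
Maintenance infusion rate = CL × Css = 8.580 × 18 = 154.4 mg/h

(a) 11400 mg; (b) 154 mg/h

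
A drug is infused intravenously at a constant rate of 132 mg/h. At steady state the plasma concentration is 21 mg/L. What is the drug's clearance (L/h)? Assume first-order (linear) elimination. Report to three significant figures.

At steady state, infusion rate = CL × Css, so CL = rate / Css.
CL = 132 / 21 = 6.286 L/h

6.29 L/h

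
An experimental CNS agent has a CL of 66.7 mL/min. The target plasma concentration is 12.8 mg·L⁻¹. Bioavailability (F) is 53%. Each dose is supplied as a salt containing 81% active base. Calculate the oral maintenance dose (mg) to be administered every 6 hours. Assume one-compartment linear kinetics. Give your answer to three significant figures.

716 mg

CL = 66.7 mL/min = 66.7 × 0.06 = 4.002 L/h
D = CL × Css × τ / F / S = 4.002 × 12.8 × 6 / 0.53 / 0.81 = 715.9 mg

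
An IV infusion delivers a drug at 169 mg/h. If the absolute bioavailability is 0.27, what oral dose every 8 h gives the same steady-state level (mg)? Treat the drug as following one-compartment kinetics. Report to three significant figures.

To maintain the same Css, the systemic dosing rate must be unchanged: F·D/τ = infusion rate.
D = rate × τ / F = 169 × 8 / 0.27 = 5007 mg

5010 mg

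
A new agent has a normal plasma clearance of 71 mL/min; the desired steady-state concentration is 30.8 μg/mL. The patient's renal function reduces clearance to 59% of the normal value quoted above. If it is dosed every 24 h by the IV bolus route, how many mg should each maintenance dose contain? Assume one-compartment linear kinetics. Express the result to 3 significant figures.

CL = 71 mL/min × 60/1000 = 4.260 L/h
Patient clearance = 0.59 × 4.260 = 2.513 L/h
At steady state, dose per interval replaces the amount cleared in that interval: D/τ = CL·Css.
D = CL × Css × τ = 2.513 × 30.8 × 24 = 1858 mg

1860 mg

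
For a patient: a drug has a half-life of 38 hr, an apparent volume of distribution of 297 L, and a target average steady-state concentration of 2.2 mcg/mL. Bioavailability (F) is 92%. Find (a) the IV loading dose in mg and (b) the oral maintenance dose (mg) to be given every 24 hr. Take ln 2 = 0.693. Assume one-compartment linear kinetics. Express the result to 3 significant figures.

(a) 653 mg; (b) 311 mg

LD = Vd × C = 297.0 × 2.2 = 653.4 mg
CL = 0.693 × Vd / t½ = 0.693 × 297.0 / 38 = 5.416 L/h
D = CL × Css × τ / F = 5.416 × 2.2 × 24 / 0.92 = 310.8 mg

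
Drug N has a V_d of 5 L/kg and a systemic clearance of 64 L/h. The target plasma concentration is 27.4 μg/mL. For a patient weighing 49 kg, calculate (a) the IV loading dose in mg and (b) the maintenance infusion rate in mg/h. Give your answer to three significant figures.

(a) 6710 mg; (b) 1750 mg/h

Total Vd = 5 × 49 = 245.0 L
Loading dose = Vd × C = 245.0 × 27.4 = 6713 mg
Maintenance: replace elimination → rate = CL × Css = 64.00 × 27.4 = 1754 mg/h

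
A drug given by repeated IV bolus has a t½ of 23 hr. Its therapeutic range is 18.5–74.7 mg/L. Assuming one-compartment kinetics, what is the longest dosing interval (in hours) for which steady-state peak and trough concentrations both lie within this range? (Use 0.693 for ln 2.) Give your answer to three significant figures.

k = 0.693 / t½ = 0.693 / 23 = 0.03013 h⁻¹
Between IV bolus doses, concentration decays as C = C₀·e^(−kτ), so C_peak/C_trough = e^(kτ).
τ_max = ln(C_peak/C_trough) / k = ln(74.7/18.5) / 0.03013 = 1.396 / 0.03013 = 46.33 h

46.3 h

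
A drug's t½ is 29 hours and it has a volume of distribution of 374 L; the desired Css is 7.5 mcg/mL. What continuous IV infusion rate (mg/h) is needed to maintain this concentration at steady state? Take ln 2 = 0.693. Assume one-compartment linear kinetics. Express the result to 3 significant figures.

CL = 0.693 × Vd / t½ = 0.693 × 374.0 / 29 = 8.937 L/h
Infusion rate = CL × Css = 8.937 × 7.5 = 67.03 mg/h

67.0 mg/h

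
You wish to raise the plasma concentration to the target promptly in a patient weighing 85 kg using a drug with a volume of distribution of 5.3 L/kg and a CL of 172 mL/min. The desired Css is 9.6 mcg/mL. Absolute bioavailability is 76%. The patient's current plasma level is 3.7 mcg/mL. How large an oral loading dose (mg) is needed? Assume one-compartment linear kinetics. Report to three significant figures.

3500 mg

Vd(total) = 85 kg × 5.3 L/kg = 450.5 L
Loading dose depends on Vd (not clearance): it fills the distribution volume.
Concentration deficit ΔC = 9.6 − 3.7 = 5.900 mg/L
LD = Vd × ΔC / F = 450.5 × 5.900 / 0.76 = 3497 mg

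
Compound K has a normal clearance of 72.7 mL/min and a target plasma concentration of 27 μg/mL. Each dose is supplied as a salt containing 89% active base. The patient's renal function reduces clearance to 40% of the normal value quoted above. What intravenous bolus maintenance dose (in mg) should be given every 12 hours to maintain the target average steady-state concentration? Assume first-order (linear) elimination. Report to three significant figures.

CL = 72.7 mL/min × 60/1000 = 4.362 L/h
Patient clearance = 0.4 × 4.362 = 1.745 L/h
D = CL × Css × τ / S = 1.745 × 27 × 12 / 0.89 = 635.3 mg

635 mg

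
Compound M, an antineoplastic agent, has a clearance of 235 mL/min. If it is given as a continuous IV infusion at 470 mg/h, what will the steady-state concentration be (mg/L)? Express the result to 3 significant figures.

CL = 235 mL/min = 235 × 0.06 = 14.10 L/h
Css = rate / CL = 470 / 14.10 = 33.33 mg/L

33.3 mg/L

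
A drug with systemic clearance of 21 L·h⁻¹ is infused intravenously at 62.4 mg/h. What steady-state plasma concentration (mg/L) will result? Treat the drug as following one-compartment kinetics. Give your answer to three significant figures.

Css = rate / CL = 62.4 / 21.00 = 2.971 mg/L

2.97 mg/L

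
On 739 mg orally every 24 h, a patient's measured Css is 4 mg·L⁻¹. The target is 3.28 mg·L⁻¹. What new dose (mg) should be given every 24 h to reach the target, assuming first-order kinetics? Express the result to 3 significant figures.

606 mg

With linear kinetics, Css is proportional to dose rate (D/τ) at fixed clearance.
D₂ = D₁ × (Css,target / Css,current) = 739 × 3.28/4 = 606.0 mg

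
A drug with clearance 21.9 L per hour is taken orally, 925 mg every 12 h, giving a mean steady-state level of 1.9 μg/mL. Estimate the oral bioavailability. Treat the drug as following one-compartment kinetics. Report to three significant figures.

0.540

F·D/τ = CL·Css at steady state → F = CL·Css·τ / D.
F = 21.9 × 1.9 × 12 / 925 = 0.540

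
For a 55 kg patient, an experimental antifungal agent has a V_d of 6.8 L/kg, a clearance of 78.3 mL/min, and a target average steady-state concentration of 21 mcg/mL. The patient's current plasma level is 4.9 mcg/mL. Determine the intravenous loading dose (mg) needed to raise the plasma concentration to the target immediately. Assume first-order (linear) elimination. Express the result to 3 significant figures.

6020 mg

Vd = 6.8 L/kg × 55 kg = 374.0 L
Concentration deficit ΔC = 21 − 4.9 = 16.10 mg/L
LD = Vd × ΔC = 374.0 × 16.10 = 6021 mg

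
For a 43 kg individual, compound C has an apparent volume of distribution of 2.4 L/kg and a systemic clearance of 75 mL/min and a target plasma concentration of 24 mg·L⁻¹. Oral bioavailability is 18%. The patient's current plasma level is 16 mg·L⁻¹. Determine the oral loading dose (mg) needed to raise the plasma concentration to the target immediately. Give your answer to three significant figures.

4590 mg

Vd(total) = 43 kg × 2.4 L/kg = 103.2 L
Concentration deficit ΔC = 24 − 16 = 8.000 mg/L
LD = Vd × ΔC / F = 103.2 × 8.000 / 0.18 = 4587 mg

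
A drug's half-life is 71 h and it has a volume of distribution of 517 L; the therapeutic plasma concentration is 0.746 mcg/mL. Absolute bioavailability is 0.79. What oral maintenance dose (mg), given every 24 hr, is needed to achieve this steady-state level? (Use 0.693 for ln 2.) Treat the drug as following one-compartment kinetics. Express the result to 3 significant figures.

k = 0.693/71 = 0.009761 h⁻¹, so CL = k·Vd = 0.009761 × 517.0 = 5.046 L/h
D = CL × Css × τ / F = 5.046 × 0.746 × 24 / 0.79 = 114.4 mg

114 mg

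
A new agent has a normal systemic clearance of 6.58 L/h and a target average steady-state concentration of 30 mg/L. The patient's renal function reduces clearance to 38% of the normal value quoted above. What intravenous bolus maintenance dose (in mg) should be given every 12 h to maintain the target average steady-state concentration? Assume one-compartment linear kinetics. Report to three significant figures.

Patient clearance = 0.38 × 6.580 = 2.500 L/h
At steady state, dose per interval replaces the amount cleared in that interval: D/τ = CL·Css.
D = CL × Css × τ = 2.500 × 30 × 12 = 900.0 mg

900 mg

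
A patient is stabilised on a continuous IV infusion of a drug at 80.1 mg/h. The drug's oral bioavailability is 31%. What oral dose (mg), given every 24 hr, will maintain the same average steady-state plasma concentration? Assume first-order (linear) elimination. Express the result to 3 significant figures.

6200 mg

To maintain the same Css, the systemic dosing rate must be unchanged: F·D/τ = infusion rate.
D = rate × τ / F = 80.1 × 24 / 0.31 = 6201 mg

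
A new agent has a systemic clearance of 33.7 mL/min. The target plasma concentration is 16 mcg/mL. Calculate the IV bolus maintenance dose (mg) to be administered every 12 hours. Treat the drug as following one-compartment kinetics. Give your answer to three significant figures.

388 mg

CL = 33.7 mL/min × 60/1000 = 2.022 L/h
D = CL × Css × τ = 2.022 × 16 × 12 = 388.2 mg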